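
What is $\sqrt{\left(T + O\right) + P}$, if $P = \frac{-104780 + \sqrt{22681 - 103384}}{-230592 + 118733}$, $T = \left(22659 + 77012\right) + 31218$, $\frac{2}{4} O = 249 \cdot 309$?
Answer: $\frac{\sqrt{3563190598854271 - 2349039 i \sqrt{183}}}{111859} \approx 533.64 - 2.3796 \cdot 10^{-6} i$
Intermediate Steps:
$O = 153882$ ($O = 2 \cdot 249 \cdot 309 = 2 \cdot 76941 = 153882$)
$T = 130889$ ($T = 99671 + 31218 = 130889$)
$P = \frac{104780}{111859} - \frac{21 i \sqrt{183}}{111859}$ ($P = \frac{-104780 + \sqrt{-80703}}{-111859} = \left(-104780 + 21 i \sqrt{183}\right) \left(- \frac{1}{111859}\right) = \frac{104780}{111859} - \frac{21 i \sqrt{183}}{111859} \approx 0.93672 - 0.0025396 i$)
$\sqrt{\left(T + O\right) + P} = \sqrt{\left(130889 + 153882\right) + \left(\frac{104780}{111859} - \frac{21 i \sqrt{183}}{111859}\right)} = \sqrt{284771 + \left(\frac{104780}{111859} - \frac{21 i \sqrt{183}}{111859}\right)} = \sqrt{\frac{31854304069}{111859} - \frac{21 i \sqrt{183}}{111859}}$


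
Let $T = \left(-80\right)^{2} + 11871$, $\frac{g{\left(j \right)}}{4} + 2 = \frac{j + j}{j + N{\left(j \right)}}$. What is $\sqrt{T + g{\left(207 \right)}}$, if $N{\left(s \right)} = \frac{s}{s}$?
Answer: $\frac{\sqrt{12351170}}{26} \approx 135.17$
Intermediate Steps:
$N{\left(s \right)} = 1$
$g{\left(j \right)} = -8 + \frac{8 j}{1 + j}$ ($g{\left(j \right)} = -8 + 4 \frac{j + j}{j + 1} = -8 + 4 \frac{2 j}{1 + j} = -8 + \frac{8 j}{1 + j}$)
$T = 18271$ ($T = 6400 + 11871 = 18271$)
$\sqrt{T + g{\left(207 \right)}} = \sqrt{18271 - \frac{8}{1 + 207}} = \sqrt{18271 - \frac{8}{208}} = \sqrt{18271 - \frac{1}{26}} = \sqrt{\frac{475045}{26}} = \frac{\sqrt{12351170}}{26}$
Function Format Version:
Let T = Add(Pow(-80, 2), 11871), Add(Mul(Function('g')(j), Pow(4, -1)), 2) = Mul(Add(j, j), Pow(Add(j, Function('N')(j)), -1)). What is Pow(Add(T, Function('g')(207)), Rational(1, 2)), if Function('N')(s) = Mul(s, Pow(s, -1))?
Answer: Mul(Rational(1, 26), Pow(12351170, Rational(1, 2))) ≈ 135.17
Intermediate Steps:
Function('N')(s) = 1
Function('g')(j) = Add(-8, Mul(8, j, Pow(Add(1, j), -1))) (Function('g')(j) = Add(-8, Mul(4, Mul(Add(j, j), Pow(Add(j, 1), -1)))) = Add(-8, Mul(4, Mul(Mul(2, j), Pow(Add(1, j), -1)))) = Add(-8, Mul(4, Mul(2, j, Pow(Add(1, j), -1)))) = Add(-8, Mul(8, j, Pow(Add(1, j), -1))))
T = 18271 (T = Add(6400, 11871) = 18271)
Pow(Add(T, Function('g')(207)), Rational(1, 2)) = Pow(Add(18271, Mul(-8, Pow(Add(1, 207), -1))), Rational(1, 2)) = Pow(Add(18271, Mul(-8, Pow(208, -1))), Rational(1, 2)) = Pow(Add(18271, Mul(-8, Rational(1, 208))), Rational(1, 2)) = Pow(Add(18271, Rational(-1, 26)), Rational(1, 2)) = Pow(Rational(475045, 26), Rational(1, 2)) = Mul(Rational(1, 26), Pow(12351170, Rational(1, 2)))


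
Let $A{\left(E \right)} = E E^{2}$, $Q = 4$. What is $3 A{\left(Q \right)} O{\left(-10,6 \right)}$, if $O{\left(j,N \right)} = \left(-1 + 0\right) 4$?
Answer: $-768$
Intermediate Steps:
$A{\left(E \right)} = E^{3}$
$O{\left(j,N \right)} = -4$ ($O{\left(j,N \right)} = \left(-1\right) 4 = -4$)
$3 A{\left(Q \right)} O{\left(-10,6 \right)} = 3 \cdot 4^{3} \left(-4\right) = 3 \cdot 64 \left(-4\right) = 192 \left(-4\right) = -768$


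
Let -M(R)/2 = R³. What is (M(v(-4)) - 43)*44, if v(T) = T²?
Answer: -362340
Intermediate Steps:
M(R) = -2*R³
(M(v(-4)) - 43)*44 = (-2*((-4)²)³ - 43)*44 = (-2*16³ - 43)*44 = (-2*4096 - 43)*44 = (-8192 - 43)*44 = -8235*44 = -362340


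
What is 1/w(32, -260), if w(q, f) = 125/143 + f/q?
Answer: -1144/8295 ≈ -0.13791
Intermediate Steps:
w(q, f) = 125/143 + f/q (w(q, f) = 125*(1/143) + f/q = 125/143 + f/q)
1/w(32, -260) = 1/(125/143 - 260/32) = 1/(125/143 - 260*1/32) = 1/(125/143 - 65/8) = 1/(-8295/1144) = -1144/8295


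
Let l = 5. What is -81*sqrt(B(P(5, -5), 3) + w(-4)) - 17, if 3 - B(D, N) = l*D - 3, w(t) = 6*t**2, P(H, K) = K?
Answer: -17 - 81*sqrt(127) ≈ -929.82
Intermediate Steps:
B(D, N) = 6 - 5*D (B(D, N) = 3 - (5*D - 3) = 3 - (-3 + 5*D) = 3 + (3 - 5*D) = 6 - 5*D)
-81*sqrt(B(P(5, -5), 3) + w(-4)) - 17 = -81*sqrt((6 - 5*(-5)) + 6*(-4)**2) - 17 = -81*sqrt((6 + 25) + 6*16) - 17 = -81*sqrt(31 + 96) - 17 = -81*sqrt(127) - 17 = -17 - 81*sqrt(127)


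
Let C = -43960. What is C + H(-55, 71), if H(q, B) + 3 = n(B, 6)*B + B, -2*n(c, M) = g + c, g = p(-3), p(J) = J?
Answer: -46306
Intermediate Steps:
g = -3
n(c, M) = 3/2 - c/2 (n(c, M) = -(-3 + c)/2 = 3/2 - c/2)
H(q, B) = -3 + B + B*(3/2 - B/2) (H(q, B) = -3 + ((3/2 - B/2)*B + B) = -3 + (B*(3/2 - B/2) + B) = -3 + (B + B*(3/2 - B/2)) = -3 + B + B*(3/2 - B/2))
C + H(-55, 71) = -43960 + (-3 - ½*71² + (5/2)*71) = -43960 + (-3 - ½*5041 + 355/2) = -43960 + (-3 - 5041/2 + 355/2) = -43960 - 2346 = -46306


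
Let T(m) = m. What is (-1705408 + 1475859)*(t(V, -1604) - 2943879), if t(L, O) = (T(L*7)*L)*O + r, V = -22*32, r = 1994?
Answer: 1278064175621817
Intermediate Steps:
V = -704
t(L, O) = 1994 + 7*O*L² (t(L, O) = ((L*7)*L)*O + 1994 = ((7*L)*L)*O + 1994 = (7*L²)*O + 1994 = 7*O*L² + 1994 = 1994 + 7*O*L²)
(-1705408 + 1475859)*(t(V, -1604) - 2943879) = (-1705408 + 1475859)*((1994 + 7*(-1604)*(-704)²) - 2943879) = -229549*((1994 + 7*(-1604)*495616) - 2943879) = -229549*((1994 - 5564776448) - 2943879) = -229549*(-5564774454 - 2943879) = -229549*(-5567718333) = 1278064175621817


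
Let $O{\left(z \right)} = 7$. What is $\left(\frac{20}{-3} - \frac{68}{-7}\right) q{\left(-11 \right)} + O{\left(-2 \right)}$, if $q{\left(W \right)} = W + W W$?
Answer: $\frac{7187}{21} \approx 342.24$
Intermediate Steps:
$q{\left(W \right)} = W + W^{2}$
$\left(\frac{20}{-3} - \frac{68}{-7}\right) q{\left(-11 \right)} + O{\left(-2 \right)} = \left(\frac{20}{-3} - \frac{68}{-7}\right) \left(- 11 \left(1 - 11\right)\right) + 7 = \left(20 \left(- \frac{1}{3}\right) - - \frac{68}{7}\right) \left(\left(-11\right) \left(-10\right)\right) + 7 = \left(- \frac{20}{3} + \frac{68}{7}\right) 110 + 7 = \frac{64}{21} \cdot 110 + 7 = \frac{7040}{21} + 7 = \frac{7187}{21}$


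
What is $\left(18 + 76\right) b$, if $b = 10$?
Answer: $940$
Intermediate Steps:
$\left(18 + 76\right) b = \left(18 + 76\right) 10 = 94 \cdot 10 = 940$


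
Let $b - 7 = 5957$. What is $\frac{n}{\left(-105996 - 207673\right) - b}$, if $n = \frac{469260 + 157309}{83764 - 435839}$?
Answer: $\frac{626569}{112534788475} \approx 5.5678 \cdot 10^{-6}$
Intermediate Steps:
$b = 5964$ ($b = 7 + 5957 = 5964$)
$n = - \frac{626569}{352075}$ ($n = \frac{626569}{-352075} = 626569 \left(- \frac{1}{352075}\right) = - \frac{626569}{352075} \approx -1.7796$)
$\frac{n}{\left(-105996 - 207673\right) - b} = - \frac{626569}{352075 \left(\left(-105996 - 207673\right) - 5964\right)} = - \frac{626569}{352075 \left(-313669 - 5964\right)} = - \frac{626569}{352075 \left(-319633\right)} = \left(- \frac{626569}{352075}\right) \left(- \frac{1}{319633}\right) = \frac{626569}{112534788475}$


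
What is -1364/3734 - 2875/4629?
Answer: -8524603/8642343 ≈ -0.98638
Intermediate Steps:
-1364/3734 - 2875/4629 = -1364*1/3734 - 2875*1/4629 = -682/1867 - 2875/4629 = -8524603/8642343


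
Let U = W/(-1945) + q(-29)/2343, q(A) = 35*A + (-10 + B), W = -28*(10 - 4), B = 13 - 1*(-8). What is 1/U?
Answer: -4557135/1559156 ≈ -2.9228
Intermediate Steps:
B = 21 (B = 13 + 8 = 21)
W = -168 (W = -28*6 = -168)
q(A) = 11 + 35*A (q(A) = 35*A + (-10 + 21) = 35*A + 11 = 11 + 35*A)
U = -1559156/4557135 (U = -168/(-1945) + (11 + 35*(-29))/2343 = -168*(-1/1945) + (11 - 1015)*(1/2343) = 168/1945 - 1004*1/2343 = 168/1945 - 1004/2343 = -1559156/4557135 ≈ -0.34213)
1/U = 1/(-1559156/4557135) = -4557135/1559156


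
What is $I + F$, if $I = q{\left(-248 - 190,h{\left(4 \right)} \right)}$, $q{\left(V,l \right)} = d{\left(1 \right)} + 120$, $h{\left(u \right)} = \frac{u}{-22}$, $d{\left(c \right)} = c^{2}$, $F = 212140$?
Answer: $212261$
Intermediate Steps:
$h{\left(u \right)} = - \frac{u}{22}$ ($h{\left(u \right)} = u \left(- \frac{1}{22}\right) = - \frac{u}{22}$)
$q{\left(V,l \right)} = 121$ ($q{\left(V,l \right)} = 1^{2} + 120 = 1 + 120 = 121$)
$I = 121$
$I + F = 121 + 212140 = 212261$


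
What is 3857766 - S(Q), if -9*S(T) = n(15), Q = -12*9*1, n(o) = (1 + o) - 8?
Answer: 34719902/9 ≈ 3.8578e+6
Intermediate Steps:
n(o) = -7 + o
Q = -108 (Q = -108*1 = -108)
S(T) = -8/9 (S(T) = -(-7 + 15)/9 = -1/9*8 = -8/9)
3857766 - S(Q) = 3857766 - 1*(-8/9) = 3857766 + 8/9 = 34719902/9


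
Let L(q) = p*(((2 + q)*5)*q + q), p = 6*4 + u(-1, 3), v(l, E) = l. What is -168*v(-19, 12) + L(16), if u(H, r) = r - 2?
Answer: 39592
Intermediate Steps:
u(H, r) = -2 + r
p = 25 (p = 6*4 + (-2 + 3) = 24 + 1 = 25)
L(q) = 25*q + 25*q*(10 + 5*q) (L(q) = 25*(((2 + q)*5)*q + q) = 25*((10 + 5*q)*q + q) = 25*(q*(10 + 5*q) + q) = 25*(q + q*(10 + 5*q)) = 25*q + 25*q*(10 + 5*q))
-168*v(-19, 12) + L(16) = -168*(-19) + 25*16*(11 + 5*16) = 3192 + 25*16*(11 + 80) = 3192 + 25*16*91 = 3192 + 36400 = 39592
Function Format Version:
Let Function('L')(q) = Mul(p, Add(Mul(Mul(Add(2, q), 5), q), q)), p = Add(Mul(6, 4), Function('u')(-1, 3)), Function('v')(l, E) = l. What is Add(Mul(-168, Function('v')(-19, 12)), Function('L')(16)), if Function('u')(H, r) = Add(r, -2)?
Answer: 39592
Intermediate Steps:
Function('u')(H, r) = Add(-2, r)
p = 25 (p = Add(Mul(6, 4), Add(-2, 3)) = Add(24, 1) = 25)
Function('L')(q) = Add(Mul(25, q), Mul(25, q, Add(10, Mul(5, q)))) (Function('L')(q) = Mul(25, Add(Mul(Mul(Add(2, q), 5), q), q)) = Mul(25, Add(Mul(Add(10, Mul(5, q)), q), q)) = Mul(25, Add(Mul(q, Add(10, Mul(5, q))), q)) = Mul(25, Add(q, Mul(q, Add(10, Mul(5, q))))) = Add(Mul(25, q), Mul(25, q, Add(10, Mul(5, q)))))
Add(Mul(-168, Function('v')(-19, 12)), Function('L')(16)) = Add(Mul(-168, -19), Mul(25, 16, Add(11, Mul(5, 16)))) = Add(3192, Mul(25, 16, Add(11, 80))) = Add(3192, Mul(25, 16, 91)) = Add(3192, 36400) = 39592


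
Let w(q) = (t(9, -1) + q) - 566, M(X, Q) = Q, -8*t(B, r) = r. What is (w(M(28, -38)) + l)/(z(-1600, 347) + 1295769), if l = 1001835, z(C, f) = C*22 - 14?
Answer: 421571/530760 ≈ 0.79428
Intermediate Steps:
t(B, r) = -r/8
z(C, f) = -14 + 22*C (z(C, f) = 22*C - 14 = -14 + 22*C)
w(q) = -4527/8 + q (w(q) = (-⅛*(-1) + q) - 566 = (⅛ + q) - 566 = -4527/8 + q)
(w(M(28, -38)) + l)/(z(-1600, 347) + 1295769) = ((-4527/8 - 38) + 1001835)/((-14 + 22*(-1600)) + 1295769) = (-4831/8 + 1001835)/((-14 - 35200) + 1295769) = 8009849/(8*(-35214 + 1295769)) = (8009849/8)/1260555 = (8009849/8)*(1/1260555) = 421571/530760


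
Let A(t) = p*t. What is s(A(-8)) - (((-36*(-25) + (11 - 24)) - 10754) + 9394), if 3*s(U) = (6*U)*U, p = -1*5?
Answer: 3673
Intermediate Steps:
p = -5
A(t) = -5*t
s(U) = 2*U² (s(U) = ((6*U)*U)/3 = (6*U²)/3 = 2*U²)
s(A(-8)) - (((-36*(-25) + (11 - 24)) - 10754) + 9394) = 2*(-5*(-8))² - (((-36*(-25) + (11 - 24)) - 10754) + 9394) = 2*40² - (((900 - 13) - 10754) + 9394) = 2*1600 - ((887 - 10754) + 9394) = 3200 - (-9867 + 9394) = 3200 - 1*(-473) = 3200 + 473 = 3673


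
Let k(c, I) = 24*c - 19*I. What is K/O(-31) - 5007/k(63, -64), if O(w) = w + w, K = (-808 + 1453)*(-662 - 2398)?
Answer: 86837793/2728 ≈ 31832.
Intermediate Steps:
K = -1973700 (K = 645*(-3060) = -1973700)
O(w) = 2*w
k(c, I) = -19*I + 24*c
K/O(-31) - 5007/k(63, -64) = -1973700/(2*(-31)) - 5007/(-19*(-64) + 24*63) = -1973700/(-62) - 5007/(1216 + 1512) = -1973700*(-1/62) - 5007/2728 = 986850/31 - 5007*1/2728 = 986850/31 - 5007/2728 = 86837793/2728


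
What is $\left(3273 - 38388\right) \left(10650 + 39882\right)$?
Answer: $-1774431180$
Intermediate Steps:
$\left(3273 - 38388\right) \left(10650 + 39882\right) = \left(3273 - 38388\right) 50532 = \left(-35115\right) 50532 = -1774431180$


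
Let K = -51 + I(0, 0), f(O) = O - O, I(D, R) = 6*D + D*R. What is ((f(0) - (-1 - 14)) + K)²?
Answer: 1296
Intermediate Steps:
f(O) = 0
K = -51 (K = -51 + 0*(6 + 0) = -51 + 0*6 = -51 + 0 = -51)
((f(0) - (-1 - 14)) + K)² = ((0 - (-1 - 14)) - 51)² = ((0 - 1*(-15)) - 51)² = ((0 + 15) - 51)² = (15 - 51)² = (-36)² = 1296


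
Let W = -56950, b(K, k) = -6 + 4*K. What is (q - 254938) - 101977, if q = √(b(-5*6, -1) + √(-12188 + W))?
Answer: -356915 + √(-126 + 3*I*√7682) ≈ -3.5691e+5 + 14.449*I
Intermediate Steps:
q = √(-126 + 3*I*√7682) (q = √((-6 + 4*(-5*6)) + √(-12188 - 56950)) = √((-6 + 4*(-30)) + √(-69138)) = √((-6 - 120) + 3*I*√7682) = √(-126 + 3*I*√7682) ≈ 9.0987 + 14.449*I)
(q - 254938) - 101977 = (√(-126 + 3*I*√7682) - 254938) - 101977 = (-254938 + √(-126 + 3*I*√7682)) - 101977 = -356915 + √(-126 + 3*I*√7682)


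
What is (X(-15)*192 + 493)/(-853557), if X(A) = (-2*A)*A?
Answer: 85907/853557 ≈ 0.10065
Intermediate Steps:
X(A) = -2*A²
(X(-15)*192 + 493)/(-853557) = (-2*(-15)²*192 + 493)/(-853557) = (-2*225*192 + 493)*(-1/853557) = (-450*192 + 493)*(-1/853557) = (-86400 + 493)*(-1/853557) = -85907*(-1/853557) = 85907/853557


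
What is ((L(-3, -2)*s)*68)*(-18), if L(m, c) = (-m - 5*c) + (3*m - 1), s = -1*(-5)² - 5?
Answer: 110160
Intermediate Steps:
s = -30 (s = -1*25 - 5 = -25 - 5 = -30)
L(m, c) = -1 - 5*c + 2*m (L(m, c) = (-m - 5*c) + (-1 + 3*m) = -1 - 5*c + 2*m)
((L(-3, -2)*s)*68)*(-18) = (((-1 - 5*(-2) + 2*(-3))*(-30))*68)*(-18) = (((-1 + 10 - 6)*(-30))*68)*(-18) = ((3*(-30))*68)*(-18) = -90*68*(-18) = -6120*(-18) = 110160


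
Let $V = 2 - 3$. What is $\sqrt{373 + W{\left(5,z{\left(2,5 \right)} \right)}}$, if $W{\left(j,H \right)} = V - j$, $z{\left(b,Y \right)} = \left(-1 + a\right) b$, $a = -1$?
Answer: $\sqrt{367} \approx 19.157$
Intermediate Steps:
$z{\left(b,Y \right)} = - 2 b$ ($z{\left(b,Y \right)} = \left(-1 - 1\right) b = - 2 b$)
$V = -1$ ($V = 2 - 3 = -1$)
$W{\left(j,H \right)} = -1 - j$
$\sqrt{373 + W{\left(5,z{\left(2,5 \right)} \right)}} = \sqrt{373 - 6} = \sqrt{367}$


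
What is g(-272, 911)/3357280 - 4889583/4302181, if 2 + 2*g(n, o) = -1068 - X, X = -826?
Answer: -8208112040161/7221813113840 ≈ -1.1366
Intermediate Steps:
g(n, o) = -122 (g(n, o) = -1 + (-1068 - 1*(-826))/2 = -1 + (-1068 + 826)/2 = -1 + (½)*(-242) = -1 - 121 = -122)
g(-272, 911)/3357280 - 4889583/4302181 = -122/3357280 - 4889583/4302181 = -122*1/3357280 - 4889583*1/4302181 = -61/1678640 - 4889583/4302181 = -8208112040161/7221813113840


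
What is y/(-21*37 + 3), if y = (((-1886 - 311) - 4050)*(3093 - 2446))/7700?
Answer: 4041809/5959800 ≈ 0.67818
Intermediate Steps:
y = -4041809/7700 (y = ((-2197 - 4050)*647)*(1/7700) = -6247*647*(1/7700) = -4041809*1/7700 = -4041809/7700 ≈ -524.91)
y/(-21*37 + 3) = -4041809/(7700*(-21*37 + 3)) = -4041809/(7700*(-777 + 3)) = -4041809/7700/(-774) = -4041809/7700*(-1/774) = 4041809/5959800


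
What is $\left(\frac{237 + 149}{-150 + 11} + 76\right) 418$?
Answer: $\frac{4254404}{139} \approx 30607.0$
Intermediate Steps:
$\left(\frac{237 + 149}{-150 + 11} + 76\right) 418 = \left(\frac{386}{-139} + 76\right) 418 = \left(386 \left(- \frac{1}{139}\right) + 76\right) 418 = \left(- \frac{386}{139} + 76\right) 418 = \frac{10178}{139} \cdot 418 = \frac{4254404}{139}$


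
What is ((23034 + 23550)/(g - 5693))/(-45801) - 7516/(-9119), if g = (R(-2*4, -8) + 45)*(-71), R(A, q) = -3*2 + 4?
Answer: 167286144624/202936022443 ≈ 0.82433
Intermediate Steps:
R(A, q) = -2 (R(A, q) = -6 + 4 = -2)
g = -3053 (g = (-2 + 45)*(-71) = 43*(-71) = -3053)
((23034 + 23550)/(g - 5693))/(-45801) - 7516/(-9119) = ((23034 + 23550)/(-3053 - 5693))/(-45801) - 7516/(-9119) = (46584/(-8746))*(-1/45801) - 7516*(-1/9119) = (46584*(-1/8746))*(-1/45801) + 7516/9119 = -23292/4373*(-1/45801) + 7516/9119 = 2588/22254197 + 7516/9119 = 167286144624/202936022443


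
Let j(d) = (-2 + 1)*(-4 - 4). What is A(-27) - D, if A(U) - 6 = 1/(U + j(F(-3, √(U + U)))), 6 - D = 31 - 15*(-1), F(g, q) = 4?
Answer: 873/19 ≈ 45.947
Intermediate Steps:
j(d) = 8 (j(d) = -1*(-8) = 8)
D = -40 (D = 6 - (31 - 15*(-1)) = 6 - (31 + 15) = 6 - 1*46 = 6 - 46 = -40)
A(U) = 6 + 1/(8 + U) (A(U) = 6 + 1/(U + 8) = 6 + 1/(8 + U))
A(-27) - D = (49 + 6*(-27))/(8 - 27) - 1*(-40) = (49 - 162)/(-19) + 40 = -1/19*(-113) + 40 = 113/19 + 40 = 873/19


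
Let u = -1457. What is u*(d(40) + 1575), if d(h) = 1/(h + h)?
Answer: -183583457/80 ≈ -2.2948e+6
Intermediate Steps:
d(h) = 1/(2*h)
u*(d(40) + 1575) = -1457*((1/2)/40 + 1575) = -1457*((1/2)*(1/40) + 1575) = -1457*(1/80 + 1575) = -1457*126001/80 = -183583457/80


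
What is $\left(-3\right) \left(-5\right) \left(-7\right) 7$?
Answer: $-735$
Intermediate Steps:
$\left(-3\right) \left(-5\right) \left(-7\right) 7 = 15 \left(-7\right) 7 = \left(-105\right) 7 = -735$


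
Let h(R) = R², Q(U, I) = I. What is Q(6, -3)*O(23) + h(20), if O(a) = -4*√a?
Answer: 400 + 12*√23 ≈ 457.55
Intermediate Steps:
Q(6, -3)*O(23) + h(20) = -(-12)*√23 + 20² = 12*√23 + 400 = 400 + 12*√23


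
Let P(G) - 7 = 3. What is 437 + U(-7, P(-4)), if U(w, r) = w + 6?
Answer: 436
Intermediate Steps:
P(G) = 10 (P(G) = 7 + 3 = 10)
U(w, r) = 6 + w
437 + U(-7, P(-4)) = 437 + (6 - 7) = 437 - 1 = 436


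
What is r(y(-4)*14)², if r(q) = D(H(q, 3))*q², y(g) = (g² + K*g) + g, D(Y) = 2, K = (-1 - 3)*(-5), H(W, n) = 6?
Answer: 3285547761664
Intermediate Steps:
K = 20 (K = -4*(-5) = 20)
y(g) = g² + 21*g (y(g) = (g² + 20*g) + g = g² + 21*g)
r(q) = 2*q²
r(y(-4)*14)² = (2*(-4*(21 - 4)*14)²)² = (2*(-4*17*14)²)² = (2*(-68*14)²)² = (2*(-952)²)² = (2*906304)² = 1812608² = 3285547761664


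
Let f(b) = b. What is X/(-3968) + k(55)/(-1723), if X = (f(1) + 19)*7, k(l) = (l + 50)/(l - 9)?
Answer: -1439095/39311968 ≈ -0.036607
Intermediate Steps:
k(l) = (50 + l)/(-9 + l)
X = 140 (X = (1 + 19)*7 = 20*7 = 140)
X/(-3968) + k(55)/(-1723) = 140/(-3968) + ((50 + 55)/(-9 + 55))/(-1723) = 140*(-1/3968) + (105/46)*(-1/1723) = -35/992 + ((1/46)*105)*(-1/1723) = -35/992 + (105/46)*(-1/1723) = -35/992 - 105/79258 = -1439095/39311968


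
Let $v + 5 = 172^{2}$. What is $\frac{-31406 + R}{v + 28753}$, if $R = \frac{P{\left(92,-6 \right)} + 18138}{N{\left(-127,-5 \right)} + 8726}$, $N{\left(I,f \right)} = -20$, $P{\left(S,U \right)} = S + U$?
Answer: $- \frac{68350603}{126959598} \approx -0.53837$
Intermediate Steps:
$v = 29579$ ($v = -5 + 172^{2} = -5 + 29584 = 29579$)
$R = \frac{9112}{4353}$ ($R = \frac{\left(92 - 6\right) + 18138}{-20 + 8726} = \frac{86 + 18138}{8706} = 18224 \cdot \frac{1}{8706} = \frac{9112}{4353} \approx 2.0933$)
$\frac{-31406 + R}{v + 28753} = \frac{-31406 + \frac{9112}{4353}}{29579 + 28753} = - \frac{136701206}{4353 \cdot 58332} = \left(- \frac{136701206}{4353}\right) \frac{1}{58332} = - \frac{68350603}{126959598}$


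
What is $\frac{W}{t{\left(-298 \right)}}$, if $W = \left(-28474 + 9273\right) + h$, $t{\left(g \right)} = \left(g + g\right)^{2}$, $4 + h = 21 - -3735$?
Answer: $- \frac{15449}{355216} \approx -0.043492$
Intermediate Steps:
$h = 3752$ ($h = -4 + \left(21 - -3735\right) = -4 + \left(21 + 3735\right) = -4 + 3756 = 3752$)
$t{\left(g \right)} = 4 g^{2}$ ($t{\left(g \right)} = \left(2 g\right)^{2} = 4 g^{2}$)
$W = -15449$ ($W = \left(-28474 + 9273\right) + 3752 = -19201 + 3752 = -15449$)
$\frac{W}{t{\left(-298 \right)}} = - \frac{15449}{4 \left(-298\right)^{2}} = - \frac{15449}{4 \cdot 88804} = - \frac{15449}{355216}$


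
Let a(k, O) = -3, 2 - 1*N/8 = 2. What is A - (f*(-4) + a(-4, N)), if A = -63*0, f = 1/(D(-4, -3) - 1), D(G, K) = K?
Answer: 2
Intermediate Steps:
N = 0 (N = 16 - 8*2 = 16 - 16 = 0)
f = -¼ (f = 1/(-3 - 1) = 1/(-4) = -¼ ≈ -0.25000)
A = 0
A - (f*(-4) + a(-4, N)) = 0 - (-¼*(-4) - 3) = 0 - (1 - 3) = 0 - 1*(-2) = 0 + 2 = 2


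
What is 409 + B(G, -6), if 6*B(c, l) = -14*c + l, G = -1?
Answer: 1231/3 ≈ 410.33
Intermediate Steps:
B(c, l) = -7*c/3 + l/6 (B(c, l) = (-14*c + l)/6 = (l - 14*c)/6 = -7*c/3 + l/6)
409 + B(G, -6) = 409 + (-7/3*(-1) + (⅙)*(-6)) = 409 + (7/3 - 1) = 409 + 4/3 = 1231/3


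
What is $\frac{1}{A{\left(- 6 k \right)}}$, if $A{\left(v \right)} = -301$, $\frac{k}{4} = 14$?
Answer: $- \frac{1}{301} \approx -0.0033223$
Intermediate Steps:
$k = 56$ ($k = 4 \cdot 14 = 56$)
$\frac{1}{A{\left(- 6 k \right)}} = \frac{1}{-301} = - \frac{1}{301}$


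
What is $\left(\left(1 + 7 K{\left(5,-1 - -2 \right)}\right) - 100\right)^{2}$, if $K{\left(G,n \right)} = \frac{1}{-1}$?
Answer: $11236$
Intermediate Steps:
$K{\left(G,n \right)} = -1$
$\left(\left(1 + 7 K{\left(5,-1 - -2 \right)}\right) - 100\right)^{2} = \left(\left(1 + 7 \left(-1\right)\right) - 100\right)^{2} = \left(\left(1 - 7\right) - 100\right)^{2} = \left(-6 - 100\right)^{2} = \left(-106\right)^{2} = 11236$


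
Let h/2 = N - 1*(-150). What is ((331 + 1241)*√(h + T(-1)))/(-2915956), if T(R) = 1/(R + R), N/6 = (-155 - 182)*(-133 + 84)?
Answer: -393*√793822/1457978 ≈ -0.24016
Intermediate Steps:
N = 99078 (N = 6*((-155 - 182)*(-133 + 84)) = 6*(-337*(-49)) = 6*16513 = 99078)
h = 198456 (h = 2*(99078 - 1*(-150)) = 2*(99078 + 150) = 2*99228 = 198456)
T(R) = 1/(2*R)
((331 + 1241)*√(h + T(-1)))/(-2915956) = ((331 + 1241)*√(198456 + (½)/(-1)))/(-2915956) = (1572*√(198456 + (½)*(-1)))*(-1/2915956) = (1572*√(198456 - ½))*(-1/2915956) = (1572*√(396911/2))*(-1/2915956) = (1572*(√793822/2))*(-1/2915956) = (786*√793822)*(-1/2915956) = -393*√793822/1457978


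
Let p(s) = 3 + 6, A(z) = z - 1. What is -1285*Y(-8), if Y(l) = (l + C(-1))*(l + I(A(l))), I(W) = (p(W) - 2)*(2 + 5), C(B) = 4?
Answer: 210740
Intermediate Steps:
A(z) = -1 + z
p(s) = 9
I(W) = 49 (I(W) = (9 - 2)*(2 + 5) = 7*7 = 49)
Y(l) = (4 + l)*(49 + l) (Y(l) = (l + 4)*(l + 49) = (4 + l)*(49 + l))
-1285*Y(-8) = -1285*(196 + (-8)**2 + 53*(-8)) = -1285*(196 + 64 - 424) = -1285*(-164) = 210740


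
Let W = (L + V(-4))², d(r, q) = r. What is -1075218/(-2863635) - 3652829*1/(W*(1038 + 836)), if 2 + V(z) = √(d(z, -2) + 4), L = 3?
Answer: -3486118004961/1788817330 ≈ -1948.8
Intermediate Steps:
V(z) = -2 + √(4 + z) (V(z) = -2 + √(z + 4) = -2 + √(4 + z))
W = 1 (W = (3 + (-2 + √(4 - 4)))² = (3 + (-2 + √0))² = (3 + (-2 + 0))² = (3 - 2)² = 1² = 1)
-1075218/(-2863635) - 3652829*1/(W*(1038 + 836)) = -1075218/(-2863635) - 3652829/(1038 + 836) = -1075218*(-1/2863635) - 3652829/(1874*1) = 358406/954545 - 3652829/1874 = -3486118004961/1788817330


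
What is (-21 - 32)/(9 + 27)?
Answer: -53/36 ≈ -1.4722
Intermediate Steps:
(-21 - 32)/(9 + 27) = -53/36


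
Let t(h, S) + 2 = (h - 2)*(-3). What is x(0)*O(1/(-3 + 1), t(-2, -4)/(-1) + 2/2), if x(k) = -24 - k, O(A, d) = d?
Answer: 216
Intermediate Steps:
t(h, S) = 4 - 3*h (t(h, S) = -2 + (h - 2)*(-3) = -2 + (-2 + h)*(-3) = -2 + (6 - 3*h) = 4 - 3*h)
x(0)*O(1/(-3 + 1), t(-2, -4)/(-1) + 2/2) = (-24 - 1*0)*((4 - 3*(-2))/(-1) + 2/2) = (-24 + 0)*((4 + 6)*(-1) + 2*(½)) = -24*(10*(-1) + 1) = -24*(-10 + 1) = -24*(-9) = 216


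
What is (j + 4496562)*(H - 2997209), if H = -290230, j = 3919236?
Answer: -27666422561322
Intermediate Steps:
(j + 4496562)*(H - 2997209) = (3919236 + 4496562)*(-290230 - 2997209) = 8415798*(-3287439) = -27666422561322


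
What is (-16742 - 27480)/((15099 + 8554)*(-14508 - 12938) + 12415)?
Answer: 44222/649167823 ≈ 6.8121e-5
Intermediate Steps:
(-16742 - 27480)/((15099 + 8554)*(-14508 - 12938) + 12415) = -44222/(23653*(-27446) + 12415) = -44222/(-649180238 + 12415) = -44222/(-649167823) = -44222*(-1/649167823) = 44222/649167823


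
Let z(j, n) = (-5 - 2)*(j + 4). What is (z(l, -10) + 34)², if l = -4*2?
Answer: 3844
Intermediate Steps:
l = -8
z(j, n) = -28 - 7*j (z(j, n) = -7*(4 + j) = -28 - 7*j)
(z(l, -10) + 34)² = ((-28 - 7*(-8)) + 34)² = ((-28 + 56) + 34)² = (28 + 34)² = 62² = 3844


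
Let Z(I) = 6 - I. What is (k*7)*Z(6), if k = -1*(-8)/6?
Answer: 0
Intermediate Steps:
k = 4/3 (k = 8*(1/6) = 4/3 ≈ 1.3333)
(k*7)*Z(6) = ((4/3)*7)*(6 - 1*6) = 28*(6 - 6)/3 = (28/3)*0 = 0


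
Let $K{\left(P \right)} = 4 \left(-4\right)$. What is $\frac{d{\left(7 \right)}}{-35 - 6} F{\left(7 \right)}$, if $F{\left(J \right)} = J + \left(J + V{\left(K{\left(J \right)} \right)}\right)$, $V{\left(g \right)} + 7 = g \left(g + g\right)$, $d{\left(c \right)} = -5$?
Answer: $\frac{2595}{41} \approx 63.293$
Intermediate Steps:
$K{\left(P \right)} = -16$
$V{\left(g \right)} = -7 + 2 g^{2}$ ($V{\left(g \right)} = -7 + g \left(g + g\right) = -7 + g 2 g = -7 + 2 g^{2}$)
$F{\left(J \right)} = 505 + 2 J$ ($F{\left(J \right)} = J - \left(7 - 512 - J\right) = J + \left(J + \left(-7 + 2 \cdot 256\right)\right) = J + \left(J + \left(-7 + 512\right)\right) = J + \left(J + 505\right) = J + \left(505 + J\right) = 505 + 2 J$)
$\frac{d{\left(7 \right)}}{-35 - 6} F{\left(7 \right)} = \frac{1}{-35 - 6} \left(-5\right) \left(505 + 2 \cdot 7\right) = \frac{1}{-41} \left(-5\right) \left(505 + 14\right) = \left(- \frac{1}{41}\right) \left(-5\right) 519 = \frac{5}{41} \cdot 519 = \frac{2595}{41}$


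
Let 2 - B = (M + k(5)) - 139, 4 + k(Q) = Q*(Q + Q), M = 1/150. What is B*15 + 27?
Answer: 14519/10 ≈ 1451.9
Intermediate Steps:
M = 1/150 ≈ 0.0066667
k(Q) = -4 + 2*Q**2 (k(Q) = -4 + Q*(Q + Q) = -4 + Q*(2*Q) = -4 + 2*Q**2)
B = 14249/150 (B = 2 - ((1/150 + (-4 + 2*5**2)) - 139) = 2 - ((1/150 + (-4 + 2*25)) - 139) = 2 - ((1/150 + (-4 + 50)) - 139) = 2 - ((1/150 + 46) - 139) = 2 - (6901/150 - 139) = 2 - 1*(-13949/150) = 2 + 13949/150 = 14249/150 ≈ 94.993)
B*15 + 27 = (14249/150)*15 + 27 = 14249/10 + 27 = 14519/10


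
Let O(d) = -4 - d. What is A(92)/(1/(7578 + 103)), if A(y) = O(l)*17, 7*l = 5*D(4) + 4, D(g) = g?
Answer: -6790004/7 ≈ -9.7000e+5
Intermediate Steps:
l = 24/7 (l = (5*4 + 4)/7 = (20 + 4)/7 = (⅐)*24 = 24/7 ≈ 3.4286)
A(y) = -884/7 (A(y) = (-4 - 1*24/7)*17 = (-4 - 24/7)*17 = -52/7*17 = -884/7)
A(92)/(1/(7578 + 103)) = -884/(7*(1/(7578 + 103))) = -884/(7*(1/7681)) = -884/(7*1/7681) = -884/7*7681 = -6790004/7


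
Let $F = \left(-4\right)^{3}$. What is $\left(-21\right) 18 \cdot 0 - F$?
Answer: $64$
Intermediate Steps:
$F = -64$
$\left(-21\right) 18 \cdot 0 - F = \left(-21\right) 18 \cdot 0 - -64 = \left(-378\right) 0 + 64 = 0 + 64 = 64$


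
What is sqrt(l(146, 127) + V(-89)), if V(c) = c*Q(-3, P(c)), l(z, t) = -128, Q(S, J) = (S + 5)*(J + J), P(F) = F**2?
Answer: 2*I*sqrt(705001) ≈ 1679.3*I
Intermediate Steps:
Q(S, J) = 2*J*(5 + S) (Q(S, J) = (5 + S)*(2*J) = 2*J*(5 + S))
V(c) = 4*c**3 (V(c) = c*(2*c**2*(5 - 3)) = c*(2*c**2*2) = c*(4*c**2) = 4*c**3)
sqrt(l(146, 127) + V(-89)) = sqrt(-128 + 4*(-89)**3) = sqrt(-128 + 4*(-704969)) = sqrt(-128 - 2819876) = sqrt(-2820004) = 2*I*sqrt(705001)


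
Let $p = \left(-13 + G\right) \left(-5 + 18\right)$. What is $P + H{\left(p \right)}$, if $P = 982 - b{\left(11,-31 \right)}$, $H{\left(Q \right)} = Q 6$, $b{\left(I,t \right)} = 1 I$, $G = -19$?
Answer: $-1525$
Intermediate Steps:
$b{\left(I,t \right)} = I$
$p = -416$ ($p = \left(-13 - 19\right) \left(-5 + 18\right) = \left(-32\right) 13 = -416$)
$H{\left(Q \right)} = 6 Q$
$P = 971$ ($P = 982 - 11 = 971$)
$P + H{\left(p \right)} = 971 + 6 \left(-416\right) = 971 - 2496 = -1525$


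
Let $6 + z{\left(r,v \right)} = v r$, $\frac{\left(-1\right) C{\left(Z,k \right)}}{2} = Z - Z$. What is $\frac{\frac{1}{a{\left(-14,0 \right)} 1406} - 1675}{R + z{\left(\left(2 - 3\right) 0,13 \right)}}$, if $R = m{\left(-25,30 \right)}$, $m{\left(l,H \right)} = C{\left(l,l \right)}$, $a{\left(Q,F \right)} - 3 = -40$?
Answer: $\frac{29045617}{104044} \approx 279.17$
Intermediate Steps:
$C{\left(Z,k \right)} = 0$ ($C{\left(Z,k \right)} = - 2 \left(Z - Z\right) = \left(-2\right) 0 = 0$)
$z{\left(r,v \right)} = -6 + r v$ ($z{\left(r,v \right)} = -6 + v r = -6 + r v$)
$a{\left(Q,F \right)} = -37$ ($a{\left(Q,F \right)} = 3 - 40 = -37$)
$m{\left(l,H \right)} = 0$
$R = 0$
$\frac{\frac{1}{a{\left(-14,0 \right)} 1406} - 1675}{R + z{\left(\left(2 - 3\right) 0,13 \right)}} = \frac{\frac{1}{\left(-37\right) 1406} - 1675}{0 - \left(6 - \left(2 - 3\right) 0 \cdot 13\right)} = \frac{\left(- \frac{1}{37}\right) \frac{1}{1406} - 1675}{0 - \left(6 - \left(-1\right) 0 \cdot 13\right)} = \frac{- \frac{1}{52022} - 1675}{0 + \left(-6 + 0 \cdot 13\right)} = - \frac{87136851}{52022 \left(0 + \left(-6 + 0\right)\right)} = - \frac{87136851}{52022 \left(0 - 6\right)} = - \frac{87136851}{52022 \left(-6\right)} = \left(- \frac{87136851}{52022}\right) \left(- \frac{1}{6}\right) = \frac{29045617}{104044}$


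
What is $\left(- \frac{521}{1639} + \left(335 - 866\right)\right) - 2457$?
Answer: $- \frac{4897853}{1639} \approx -2988.3$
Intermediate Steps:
$\left(- \frac{521}{1639} + \left(335 - 866\right)\right) - 2457 = \left(\left(-521\right) \frac{1}{1639} - 531\right) - 2457 = \left(- \frac{521}{1639} - 531\right) - 2457 = - \frac{870830}{1639} - 2457 = - \frac{4897853}{1639}$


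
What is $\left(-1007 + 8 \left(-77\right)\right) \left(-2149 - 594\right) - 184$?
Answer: $4451705$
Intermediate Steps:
$\left(-1007 + 8 \left(-77\right)\right) \left(-2149 - 594\right) - 184 = \left(-1007 - 616\right) \left(-2743\right) - 184 = \left(-1623\right) \left(-2743\right) - 184 = 4451889 - 184 = 4451705$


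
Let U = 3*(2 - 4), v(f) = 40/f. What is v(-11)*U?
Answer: 240/11 ≈ 21.818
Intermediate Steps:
U = -6 (U = 3*(-2) = -6)
v(-11)*U = (40/(-11))*(-6) = (40*(-1/11))*(-6) = -40/11*(-6) = 240/11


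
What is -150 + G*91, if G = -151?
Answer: -13891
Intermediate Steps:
-150 + G*91 = -150 - 151*91 = -150 - 13741 = -13891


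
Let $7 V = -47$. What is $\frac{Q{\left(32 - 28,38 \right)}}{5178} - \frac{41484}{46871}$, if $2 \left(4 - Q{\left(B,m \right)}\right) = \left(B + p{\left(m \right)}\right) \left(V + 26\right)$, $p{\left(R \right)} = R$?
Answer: $- \frac{233599423}{242698038} \approx -0.96251$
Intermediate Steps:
$V = - \frac{47}{7}$ ($V = \frac{1}{7} \left(-47\right) = - \frac{47}{7} \approx -6.7143$)
$Q{\left(B,m \right)} = 4 - \frac{135 B}{14} - \frac{135 m}{14}$ ($Q{\left(B,m \right)} = 4 - \frac{\left(B + m\right) \left(- \frac{47}{7} + 26\right)}{2} = 4 - \frac{\left(B + m\right) \frac{135}{7}}{2} = 4 - \frac{\frac{135 B}{7} + \frac{135 m}{7}}{2} = 4 - \left(\frac{135 B}{14} + \frac{135 m}{14}\right) = 4 - \frac{135 B}{14} - \frac{135 m}{14}$)
$\frac{Q{\left(32 - 28,38 \right)}}{5178} - \frac{41484}{46871} = \frac{4 - \frac{135 \left(32 - 28\right)}{14} - \frac{2565}{7}}{5178} - \frac{41484}{46871} = \left(4 - \frac{270}{7} - \frac{2565}{7}\right) \frac{1}{5178} - \frac{41484}{46871} = \left(-401\right) \frac{1}{5178} - \frac{41484}{46871} = - \frac{401}{5178} - \frac{41484}{46871} = - \frac{233599423}{242698038}$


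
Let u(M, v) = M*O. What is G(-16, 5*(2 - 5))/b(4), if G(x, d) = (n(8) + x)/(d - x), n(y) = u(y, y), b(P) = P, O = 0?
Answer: -4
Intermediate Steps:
u(M, v) = 0 (u(M, v) = M*0 = 0)
n(y) = 0
G(x, d) = x/(d - x) (G(x, d) = (0 + x)/(d - x) = x/(d - x))
G(-16, 5*(2 - 5))/b(4) = -16/(5*(2 - 5) - 1*(-16))/4 = -16/(5*(-3) + 16)*(¼) = -16/(-15 + 16)*(¼) = -16/1*(¼) = -16*1*(¼) = -16*¼ = -4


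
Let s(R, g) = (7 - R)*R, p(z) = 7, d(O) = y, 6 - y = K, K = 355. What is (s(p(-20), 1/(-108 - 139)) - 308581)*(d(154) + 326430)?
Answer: -100622401061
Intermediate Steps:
y = -349 (y = 6 - 1*355 = 6 - 355 = -349)
d(O) = -349
s(R, g) = R*(7 - R)
(s(p(-20), 1/(-108 - 139)) - 308581)*(d(154) + 326430) = (7*(7 - 1*7) - 308581)*(-349 + 326430) = (7*(7 - 7) - 308581)*326081 = (7*0 - 308581)*326081 = (0 - 308581)*326081 = -308581*326081 = -100622401061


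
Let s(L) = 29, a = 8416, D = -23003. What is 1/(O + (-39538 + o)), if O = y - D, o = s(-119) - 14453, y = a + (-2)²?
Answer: -1/22539 ≈ -4.4368e-5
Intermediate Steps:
y = 8420 (y = 8416 + (-2)² = 8416 + 4 = 8420)
o = -14424 (o = 29 - 14453 = -14424)
O = 31423 (O = 8420 - 1*(-23003) = 8420 + 23003 = 31423)
1/(O + (-39538 + o)) = 1/(31423 + (-39538 - 14424)) = 1/(31423 - 53962) = 1/(-22539) = -1/22539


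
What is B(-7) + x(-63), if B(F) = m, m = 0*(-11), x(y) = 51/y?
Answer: -17/21 ≈ -0.80952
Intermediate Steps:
m = 0
B(F) = 0
B(-7) + x(-63) = 0 + 51/(-63) = 0 + 51*(-1/63) = 0 - 17/21 = -17/21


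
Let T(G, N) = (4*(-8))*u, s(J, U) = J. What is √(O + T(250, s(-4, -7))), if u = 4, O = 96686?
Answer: 11*√798 ≈ 310.74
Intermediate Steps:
T(G, N) = -128 (T(G, N) = (4*(-8))*4 = -32*4 = -128)
√(O + T(250, s(-4, -7))) = √(96686 - 128) = √96558 = 11*√798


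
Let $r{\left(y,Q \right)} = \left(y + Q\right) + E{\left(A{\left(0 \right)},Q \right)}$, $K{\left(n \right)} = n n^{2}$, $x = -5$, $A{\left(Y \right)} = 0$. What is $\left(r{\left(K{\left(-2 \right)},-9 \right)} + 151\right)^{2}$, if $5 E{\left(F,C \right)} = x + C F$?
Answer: $17689$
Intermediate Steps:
$K{\left(n \right)} = n^{3}$
$E{\left(F,C \right)} = -1 + \frac{C F}{5}$ ($E{\left(F,C \right)} = \frac{-5 + C F}{5} = -1 + \frac{C F}{5}$)
$r{\left(y,Q \right)} = -1 + Q + y$ ($r{\left(y,Q \right)} = \left(y + Q\right) + \left(-1 + \frac{1}{5} Q 0\right) = \left(Q + y\right) + \left(-1 + 0\right) = \left(Q + y\right) - 1 = -1 + Q + y$)
$\left(r{\left(K{\left(-2 \right)},-9 \right)} + 151\right)^{2} = \left(\left(-1 - 9 + \left(-2\right)^{3}\right) + 151\right)^{2} = \left(\left(-1 - 9 - 8\right) + 151\right)^{2} = \left(-18 + 151\right)^{2} = 133^{2} = 17689$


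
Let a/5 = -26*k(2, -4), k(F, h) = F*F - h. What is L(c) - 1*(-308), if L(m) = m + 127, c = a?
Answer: -605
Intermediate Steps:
k(F, h) = F**2 - h
a = -1040 (a = 5*(-26*(2**2 - 1*(-4))) = 5*(-26*(4 + 4)) = 5*(-26*8) = 5*(-208) = -1040)
c = -1040
L(m) = 127 + m
L(c) - 1*(-308) = (127 - 1040) - 1*(-308) = -913 + 308 = -605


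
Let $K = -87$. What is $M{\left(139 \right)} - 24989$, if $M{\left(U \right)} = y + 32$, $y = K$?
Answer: $-25044$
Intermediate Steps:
$y = -87$
$M{\left(U \right)} = -55$ ($M{\left(U \right)} = -87 + 32 = -55$)
$M{\left(139 \right)} - 24989 = -55 - 24989 = -25044$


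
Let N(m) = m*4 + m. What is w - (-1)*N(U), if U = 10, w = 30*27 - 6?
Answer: 854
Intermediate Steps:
w = 804 (w = 810 - 6 = 804)
N(m) = 5*m (N(m) = 4*m + m = 5*m)
w - (-1)*N(U) = 804 - (-1)*5*10 = 804 - (-1)*50 = 804 - 1*(-50) = 804 + 50 = 854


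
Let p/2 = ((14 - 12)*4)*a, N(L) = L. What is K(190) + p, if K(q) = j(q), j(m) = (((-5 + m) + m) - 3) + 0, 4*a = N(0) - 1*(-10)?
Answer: 412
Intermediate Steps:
a = 5/2 (a = (0 - 1*(-10))/4 = (0 + 10)/4 = (1/4)*10 = 5/2 ≈ 2.5000)
j(m) = -8 + 2*m (j(m) = ((-5 + 2*m) - 3) + 0 = (-8 + 2*m) + 0 = -8 + 2*m)
K(q) = -8 + 2*q
p = 40 (p = 2*(((14 - 12)*4)*(5/2)) = 2*((2*4)*(5/2)) = 2*(8*(5/2)) = 2*20 = 40)
K(190) + p = (-8 + 2*190) + 40 = (-8 + 380) + 40 = 372 + 40 = 412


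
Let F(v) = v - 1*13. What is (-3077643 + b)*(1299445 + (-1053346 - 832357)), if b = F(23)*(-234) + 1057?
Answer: 1805044998908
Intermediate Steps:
F(v) = -13 + v (F(v) = v - 13 = -13 + v)
b = -1283 (b = (-13 + 23)*(-234) + 1057 = 10*(-234) + 1057 = -2340 + 1057 = -1283)
(-3077643 + b)*(1299445 + (-1053346 - 832357)) = (-3077643 - 1283)*(1299445 + (-1053346 - 832357)) = -3078926*(1299445 - 1885703) = -3078926*(-586258) = 1805044998908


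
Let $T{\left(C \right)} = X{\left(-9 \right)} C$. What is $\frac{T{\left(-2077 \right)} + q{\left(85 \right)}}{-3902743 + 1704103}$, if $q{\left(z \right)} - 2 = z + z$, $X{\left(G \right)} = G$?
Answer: $- \frac{3773}{439728} \approx -0.0085803$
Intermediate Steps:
$q{\left(z \right)} = 2 + 2 z$ ($q{\left(z \right)} = 2 + \left(z + z\right) = 2 + 2 z$)
$T{\left(C \right)} = - 9 C$
$\frac{T{\left(-2077 \right)} + q{\left(85 \right)}}{-3902743 + 1704103} = \frac{\left(-9\right) \left(-2077\right) + \left(2 + 2 \cdot 85\right)}{-3902743 + 1704103} = \frac{18693 + \left(2 + 170\right)}{-2198640} = \left(18693 + 172\right) \left(- \frac{1}{2198640}\right) = 18865 \left(- \frac{1}{2198640}\right) = - \frac{3773}{439728}$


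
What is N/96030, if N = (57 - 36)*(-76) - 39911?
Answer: -41507/96030 ≈ -0.43223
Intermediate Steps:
N = -41507 (N = 21*(-76) - 39911 = -1596 - 39911 = -41507)
N/96030 = -41507/96030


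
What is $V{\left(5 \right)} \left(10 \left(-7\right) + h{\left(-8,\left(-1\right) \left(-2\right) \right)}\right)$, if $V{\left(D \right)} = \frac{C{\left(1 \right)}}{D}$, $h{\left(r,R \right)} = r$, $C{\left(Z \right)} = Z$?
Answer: $- \frac{78}{5} \approx -15.6$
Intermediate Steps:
$V{\left(D \right)} = \frac{1}{D}$ ($V{\left(D \right)} = 1 \frac{1}{D} = \frac{1}{D}$)
$V{\left(5 \right)} \left(10 \left(-7\right) + h{\left(-8,\left(-1\right) \left(-2\right) \right)}\right) = \frac{10 \left(-7\right) - 8}{5} = \frac{-70 - 8}{5} = \frac{1}{5} \left(-78\right) = - \frac{78}{5}$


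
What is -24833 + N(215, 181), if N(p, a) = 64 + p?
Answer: -24554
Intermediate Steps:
-24833 + N(215, 181) = -24833 + (64 + 215) = -24833 + 279 = -24554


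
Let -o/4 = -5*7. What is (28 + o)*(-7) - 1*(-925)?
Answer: -251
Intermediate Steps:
o = 140 (o = -(-20)*7 = -4*(-35) = 140)
(28 + o)*(-7) - 1*(-925) = (28 + 140)*(-7) - 1*(-925) = 168*(-7) + 925 = -1176 + 925 = -251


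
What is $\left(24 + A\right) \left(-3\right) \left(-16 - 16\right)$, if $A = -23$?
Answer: $96$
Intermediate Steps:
$\left(24 + A\right) \left(-3\right) \left(-16 - 16\right) = \left(24 - 23\right) \left(-3\right) \left(-16 - 16\right) = 1 \left(-3\right) \left(-32\right) = \left(-3\right) \left(-32\right) = 96$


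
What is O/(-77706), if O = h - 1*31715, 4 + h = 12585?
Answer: 1063/4317 ≈ 0.24624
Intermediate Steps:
h = 12581 (h = -4 + 12585 = 12581)
O = -19134 (O = 12581 - 1*31715 = 12581 - 31715 = -19134)
O/(-77706) = -19134/(-77706) = -19134*(-1/77706) = 1063/4317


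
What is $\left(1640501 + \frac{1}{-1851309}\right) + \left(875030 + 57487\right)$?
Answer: $\frac{4763451380561}{1851309} \approx 2.573 \cdot 10^{6}$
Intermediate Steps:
$\left(1640501 + \frac{1}{-1851309}\right) + \left(875030 + 57487\right) = \left(1640501 - \frac{1}{1851309}\right) + 932517 = \frac{3037074265808}{1851309} + 932517 = \frac{4763451380561}{1851309}$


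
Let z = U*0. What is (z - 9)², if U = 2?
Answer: 81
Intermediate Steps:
z = 0 (z = 2*0 = 0)
(z - 9)² = (0 - 9)² = (-9)² = 81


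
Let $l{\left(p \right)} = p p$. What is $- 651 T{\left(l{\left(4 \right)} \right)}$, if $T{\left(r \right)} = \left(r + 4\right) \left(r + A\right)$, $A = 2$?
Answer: $-234360$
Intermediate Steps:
$l{\left(p \right)} = p^{2}$
$T{\left(r \right)} = \left(2 + r\right) \left(4 + r\right)$ ($T{\left(r \right)} = \left(r + 4\right) \left(r + 2\right) = \left(4 + r\right) \left(2 + r\right) = \left(2 + r\right) \left(4 + r\right)$)
$- 651 T{\left(l{\left(4 \right)} \right)} = - 651 \left(8 + \left(4^{2}\right)^{2} + 6 \cdot 4^{2}\right) = - 651 \left(8 + 16^{2} + 6 \cdot 16\right) = - 651 \left(8 + 256 + 96\right) = \left(-651\right) 360 = -234360$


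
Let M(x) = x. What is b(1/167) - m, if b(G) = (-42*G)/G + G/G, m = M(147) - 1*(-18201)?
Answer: -18389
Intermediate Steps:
m = 18348 (m = 147 - 1*(-18201) = 147 + 18201 = 18348)
b(G) = -41 (b(G) = -42 + 1 = -41)
b(1/167) - m = -41 - 1*18348 = -41 - 18348 = -18389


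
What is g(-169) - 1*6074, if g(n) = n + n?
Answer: -6412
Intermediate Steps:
g(n) = 2*n
g(-169) - 1*6074 = 2*(-169) - 1*6074 = -338 - 6074 = -6412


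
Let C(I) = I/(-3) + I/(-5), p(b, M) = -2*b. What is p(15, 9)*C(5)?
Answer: 80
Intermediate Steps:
C(I) = -8*I/15 (C(I) = I*(-1/3) + I*(-1/5) = -I/3 - I/5 = -8*I/15)
p(15, 9)*C(5) = (-2*15)*(-8/15*5) = -30*(-8/3) = 80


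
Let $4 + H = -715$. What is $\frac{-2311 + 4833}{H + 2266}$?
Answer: $\frac{194}{119} \approx 1.6303$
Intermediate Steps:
$H = -719$ ($H = -4 - 715 = -719$)
$\frac{-2311 + 4833}{H + 2266} = \frac{-2311 + 4833}{-719 + 2266} = \frac{2522}{1547} = 2522 \cdot \frac{1}{1547} = \frac{194}{119}$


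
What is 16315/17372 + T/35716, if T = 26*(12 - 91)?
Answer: 136756113/155114588 ≈ 0.88165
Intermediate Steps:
T = -2054 (T = 26*(-79) = -2054)
16315/17372 + T/35716 = 16315/17372 - 2054/35716 = 16315*(1/17372) - 2054*1/35716 = 16315/17372 - 1027/17858 = 136756113/155114588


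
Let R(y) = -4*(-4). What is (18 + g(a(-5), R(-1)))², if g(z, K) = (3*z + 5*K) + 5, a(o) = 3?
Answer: 12544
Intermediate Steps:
R(y) = 16
g(z, K) = 5 + 3*z + 5*K
(18 + g(a(-5), R(-1)))² = (18 + (5 + 3*3 + 5*16))² = (18 + (5 + 9 + 80))² = (18 + 94)² = 112² = 12544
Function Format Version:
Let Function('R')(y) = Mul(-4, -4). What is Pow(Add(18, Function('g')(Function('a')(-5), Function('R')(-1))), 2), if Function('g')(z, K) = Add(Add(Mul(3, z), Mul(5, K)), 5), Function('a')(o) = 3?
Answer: 12544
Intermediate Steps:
Function('R')(y) = 16
Function('g')(z, K) = Add(5, Mul(3, z), Mul(5, K))
Pow(Add(18, Function('g')(Function('a')(-5), Function('R')(-1))), 2) = Pow(Add(18, Add(5, Mul(3, 3), Mul(5, 16))), 2) = Pow(Add(18, Add(5, 9, 80)), 2) = Pow(Add(18, 94), 2) = Pow(112, 2) = 12544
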